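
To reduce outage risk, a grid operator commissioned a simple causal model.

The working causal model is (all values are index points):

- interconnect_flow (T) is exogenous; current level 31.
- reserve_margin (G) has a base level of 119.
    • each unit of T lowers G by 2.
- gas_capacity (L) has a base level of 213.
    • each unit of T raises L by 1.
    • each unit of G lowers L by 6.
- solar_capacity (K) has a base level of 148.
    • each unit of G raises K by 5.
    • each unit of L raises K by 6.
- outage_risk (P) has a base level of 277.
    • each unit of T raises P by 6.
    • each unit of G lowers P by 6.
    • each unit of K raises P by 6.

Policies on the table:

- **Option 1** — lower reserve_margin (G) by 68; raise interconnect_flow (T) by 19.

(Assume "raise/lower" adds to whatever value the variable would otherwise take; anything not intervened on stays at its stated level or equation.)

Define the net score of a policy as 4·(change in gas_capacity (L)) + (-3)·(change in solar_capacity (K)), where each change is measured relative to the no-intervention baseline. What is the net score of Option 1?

Baseline:
  T = 31
  G = 119 − 2·31 = 57
  L = 213 + 31 − 6·57 = -98
  K = 148 + 5·57 + 6·(-98) = -155
Option 1 (G − 68, T + 19):
  T = 31 + 19 = 50
  G = 119 − 2·50 (−68 from intervention) = -49
  L = 213 + 50 − 6·(-49) = 557
  K = 148 + 5·(-49) + 6·557 = 3245
ΔL = 557 − (-98) = 655; ΔK = 3245 − (-155) = 3400
Score = 4·655 + (-3)·3400 = -7580

-7580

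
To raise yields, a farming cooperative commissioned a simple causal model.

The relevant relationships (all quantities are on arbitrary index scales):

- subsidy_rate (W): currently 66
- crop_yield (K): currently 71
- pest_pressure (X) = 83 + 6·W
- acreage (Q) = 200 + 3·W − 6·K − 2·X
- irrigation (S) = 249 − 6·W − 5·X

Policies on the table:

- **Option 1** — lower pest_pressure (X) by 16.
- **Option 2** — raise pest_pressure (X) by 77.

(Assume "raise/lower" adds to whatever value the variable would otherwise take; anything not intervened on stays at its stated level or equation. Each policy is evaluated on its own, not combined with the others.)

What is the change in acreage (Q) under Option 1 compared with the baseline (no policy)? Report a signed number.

Baseline:
  W = 66
  K = 71
  X = 83 + 6·66 = 479
  Q = 200 + 3·66 − 6·71 − 2·479 = -986
Option 1 (X − 16):
  W = 66
  K = 71
  X = 83 + 6·66 (−16 from intervention) = 463
  Q = 200 + 3·66 − 6·71 − 2·463 = -954
Change in Q: -954 − (-986) = 32

32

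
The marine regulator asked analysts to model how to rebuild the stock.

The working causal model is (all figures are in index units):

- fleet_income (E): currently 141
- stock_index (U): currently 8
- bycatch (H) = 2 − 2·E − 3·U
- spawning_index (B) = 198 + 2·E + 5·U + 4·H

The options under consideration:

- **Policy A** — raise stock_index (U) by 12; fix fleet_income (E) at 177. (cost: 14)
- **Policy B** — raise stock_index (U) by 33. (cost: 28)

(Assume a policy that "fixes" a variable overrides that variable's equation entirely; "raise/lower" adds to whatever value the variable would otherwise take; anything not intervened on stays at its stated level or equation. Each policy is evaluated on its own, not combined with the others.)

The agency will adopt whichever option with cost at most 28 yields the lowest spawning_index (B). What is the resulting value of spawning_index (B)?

-996

Policy A (U + 12, E := 177):
  E = 177
  U = 8 + 12 = 20
  H = 2 − 2·177 − 3·20 = -412
  B = 198 + 2·177 + 5·20 + 4·(-412) = -996
Policy B (U + 33):
  E = 141
  U = 8 + 33 = 41
  H = 2 − 2·141 − 3·41 = -403
  B = 198 + 2·141 + 5·41 + 4·(-403) = -927
Comparing — Policy A: B=-996, Policy B: B=-927. Lowest is -996 (Policy A).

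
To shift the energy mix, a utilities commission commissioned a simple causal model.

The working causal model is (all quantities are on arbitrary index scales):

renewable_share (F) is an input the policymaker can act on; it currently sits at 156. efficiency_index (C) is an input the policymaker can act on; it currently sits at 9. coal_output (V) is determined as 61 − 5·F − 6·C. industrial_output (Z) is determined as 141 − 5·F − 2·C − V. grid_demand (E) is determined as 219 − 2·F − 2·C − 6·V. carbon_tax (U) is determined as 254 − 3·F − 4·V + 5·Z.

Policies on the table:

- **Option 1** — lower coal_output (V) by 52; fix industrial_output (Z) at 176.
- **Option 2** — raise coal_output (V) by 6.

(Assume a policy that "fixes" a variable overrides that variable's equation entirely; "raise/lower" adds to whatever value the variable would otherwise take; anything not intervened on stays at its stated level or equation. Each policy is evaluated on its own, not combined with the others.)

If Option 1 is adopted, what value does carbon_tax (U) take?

Option 1 (V − 52, Z := 176):
  F = 156
  C = 9
  V = 61 − 5·156 − 6·9 (−52 from intervention) = -825
  Z = 176
  U = 254 − 3·156 − 4·(-825) + 5·176 = 3966

3966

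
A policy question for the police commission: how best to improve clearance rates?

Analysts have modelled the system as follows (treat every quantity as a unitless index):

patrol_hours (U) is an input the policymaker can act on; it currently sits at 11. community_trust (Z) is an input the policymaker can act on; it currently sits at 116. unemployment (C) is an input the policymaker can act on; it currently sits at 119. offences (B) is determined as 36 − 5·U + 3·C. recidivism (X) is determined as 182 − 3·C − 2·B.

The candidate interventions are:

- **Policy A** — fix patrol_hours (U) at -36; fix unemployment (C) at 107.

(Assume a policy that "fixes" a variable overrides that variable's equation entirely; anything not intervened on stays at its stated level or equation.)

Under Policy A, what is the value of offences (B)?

Policy A (U := -36, C := 107):
  U = -36
  C = 107
  B = 36 − 5·(-36) + 3·107 = 537

537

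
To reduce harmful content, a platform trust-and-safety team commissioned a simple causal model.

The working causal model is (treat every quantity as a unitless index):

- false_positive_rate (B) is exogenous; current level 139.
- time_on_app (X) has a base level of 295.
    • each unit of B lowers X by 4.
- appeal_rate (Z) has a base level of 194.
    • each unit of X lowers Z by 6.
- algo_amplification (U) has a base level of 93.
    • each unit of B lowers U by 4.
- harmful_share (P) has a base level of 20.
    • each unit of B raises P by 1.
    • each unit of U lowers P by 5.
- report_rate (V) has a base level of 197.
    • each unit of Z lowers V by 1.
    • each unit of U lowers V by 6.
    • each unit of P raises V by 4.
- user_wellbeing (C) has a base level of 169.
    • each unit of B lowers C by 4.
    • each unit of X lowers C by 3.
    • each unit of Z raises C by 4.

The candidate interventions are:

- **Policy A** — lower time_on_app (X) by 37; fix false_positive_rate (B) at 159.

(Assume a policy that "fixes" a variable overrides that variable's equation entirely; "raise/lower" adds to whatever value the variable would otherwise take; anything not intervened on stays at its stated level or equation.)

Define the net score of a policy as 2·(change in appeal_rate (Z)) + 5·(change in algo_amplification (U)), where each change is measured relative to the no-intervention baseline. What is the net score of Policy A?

Baseline:
  B = 139
  X = 295 − 4·139 = -261
  Z = 194 − 6·(-261) = 1760
  U = 93 − 4·139 = -463
Policy A (X − 37, B := 159):
  B = 159
  X = 295 − 4·159 (−37 from intervention) = -378
  Z = 194 − 6·(-378) = 2462
  U = 93 − 4·159 = -543
ΔZ = 2462 − 1760 = 702; ΔU = -543 − (-463) = -80
Score = 2·702 + 5·(-80) = 1004

1004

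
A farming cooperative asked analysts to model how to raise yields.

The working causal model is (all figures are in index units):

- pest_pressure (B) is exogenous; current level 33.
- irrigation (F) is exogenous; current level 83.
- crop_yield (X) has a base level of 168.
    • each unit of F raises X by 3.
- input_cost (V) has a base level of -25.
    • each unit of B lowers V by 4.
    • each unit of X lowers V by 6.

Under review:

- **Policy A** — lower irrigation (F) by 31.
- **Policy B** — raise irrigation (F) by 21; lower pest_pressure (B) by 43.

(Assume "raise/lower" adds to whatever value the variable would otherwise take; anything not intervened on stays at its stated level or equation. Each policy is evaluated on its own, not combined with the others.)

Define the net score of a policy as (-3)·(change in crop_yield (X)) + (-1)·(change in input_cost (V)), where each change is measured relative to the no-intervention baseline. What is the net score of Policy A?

-279

Baseline:
  B = 33
  F = 83
  X = 168 + 3·83 = 417
  V = -25 − 4·33 − 6·417 = -2659
Policy A (F − 31):
  B = 33
  F = 83 − 31 = 52
  X = 168 + 3·52 = 324
  V = -25 − 4·33 − 6·324 = -2101
ΔX = 324 − 417 = -93; ΔV = -2101 − (-2659) = 558
Score = (-3)·(-93) + (-1)·558 = -279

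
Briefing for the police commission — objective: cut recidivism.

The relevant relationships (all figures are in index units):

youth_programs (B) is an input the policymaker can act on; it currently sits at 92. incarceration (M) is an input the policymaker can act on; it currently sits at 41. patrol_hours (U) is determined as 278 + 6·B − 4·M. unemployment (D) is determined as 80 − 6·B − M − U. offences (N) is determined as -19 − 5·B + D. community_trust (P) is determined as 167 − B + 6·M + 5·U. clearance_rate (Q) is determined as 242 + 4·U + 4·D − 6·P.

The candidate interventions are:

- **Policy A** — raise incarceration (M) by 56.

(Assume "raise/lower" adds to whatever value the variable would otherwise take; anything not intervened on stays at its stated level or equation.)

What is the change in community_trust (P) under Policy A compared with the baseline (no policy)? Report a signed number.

-784

Baseline:
  B = 92
  M = 41
  U = 278 + 6·92 − 4·41 = 666
  P = 167 − 92 + 6·41 + 5·666 = 3651
Policy A (M + 56):
  B = 92
  M = 41 + 56 = 97
  U = 278 + 6·92 − 4·97 = 442
  P = 167 − 92 + 6·97 + 5·442 = 2867
Change in P: 2867 − 3651 = -784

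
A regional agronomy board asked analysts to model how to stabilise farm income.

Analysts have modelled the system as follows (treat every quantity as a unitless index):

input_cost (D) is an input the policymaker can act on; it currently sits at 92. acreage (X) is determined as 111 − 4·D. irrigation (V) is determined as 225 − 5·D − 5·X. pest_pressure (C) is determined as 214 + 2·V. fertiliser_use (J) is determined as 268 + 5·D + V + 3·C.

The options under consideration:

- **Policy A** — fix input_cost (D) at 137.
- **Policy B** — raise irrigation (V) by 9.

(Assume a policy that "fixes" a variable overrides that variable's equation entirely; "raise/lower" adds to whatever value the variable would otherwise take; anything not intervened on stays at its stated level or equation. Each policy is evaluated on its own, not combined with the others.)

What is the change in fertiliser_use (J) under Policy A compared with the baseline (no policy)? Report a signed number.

4950

Baseline:
  D = 92
  X = 111 − 4·92 = -257
  V = 225 − 5·92 − 5·(-257) = 1050
  C = 214 + 2·1050 = 2314
  J = 268 + 5·92 + 1050 + 3·2314 = 8720
Policy A (D := 137):
  D = 137
  X = 111 − 4·137 = -437
  V = 225 − 5·137 − 5·(-437) = 1725
  C = 214 + 2·1725 = 3664
  J = 268 + 5·137 + 1725 + 3·3664 = 13670
Change in J: 13670 − 8720 = 4950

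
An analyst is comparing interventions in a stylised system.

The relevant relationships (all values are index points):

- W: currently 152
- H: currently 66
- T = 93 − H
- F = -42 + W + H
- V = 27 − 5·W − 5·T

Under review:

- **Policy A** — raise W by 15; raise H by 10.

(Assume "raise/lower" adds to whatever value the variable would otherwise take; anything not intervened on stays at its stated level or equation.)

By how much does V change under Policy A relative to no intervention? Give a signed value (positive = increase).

-25

Baseline:
  W = 152
  H = 66
  T = 93 − 66 = 27
  V = 27 − 5·152 − 5·27 = -868
Policy A (W + 15, H + 10):
  W = 152 + 15 = 167
  H = 66 + 10 = 76
  T = 93 − 76 = 17
  V = 27 − 5·167 − 5·17 = -893
Change in V: -893 − (-868) = -25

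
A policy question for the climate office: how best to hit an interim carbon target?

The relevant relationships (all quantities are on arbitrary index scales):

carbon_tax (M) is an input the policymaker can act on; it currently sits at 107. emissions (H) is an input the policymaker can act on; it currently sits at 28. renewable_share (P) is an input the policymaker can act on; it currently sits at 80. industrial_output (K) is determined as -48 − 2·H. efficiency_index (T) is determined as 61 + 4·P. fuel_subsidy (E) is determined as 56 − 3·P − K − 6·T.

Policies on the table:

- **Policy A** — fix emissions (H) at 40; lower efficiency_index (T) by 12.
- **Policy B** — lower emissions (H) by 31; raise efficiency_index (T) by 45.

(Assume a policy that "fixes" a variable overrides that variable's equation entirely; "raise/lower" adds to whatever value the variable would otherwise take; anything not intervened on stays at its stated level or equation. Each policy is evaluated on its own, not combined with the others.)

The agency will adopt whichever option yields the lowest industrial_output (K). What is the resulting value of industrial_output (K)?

-128

Policy A (H := 40, T − 12):
  H = 40
  K = -48 − 2·40 = -128
Policy B (H − 31, T + 45):
  H = 28 − 31 = -3
  K = -48 − 2·(-3) = -42
Comparing — Policy A: K=-128, Policy B: K=-42. Lowest is -128 (Policy A).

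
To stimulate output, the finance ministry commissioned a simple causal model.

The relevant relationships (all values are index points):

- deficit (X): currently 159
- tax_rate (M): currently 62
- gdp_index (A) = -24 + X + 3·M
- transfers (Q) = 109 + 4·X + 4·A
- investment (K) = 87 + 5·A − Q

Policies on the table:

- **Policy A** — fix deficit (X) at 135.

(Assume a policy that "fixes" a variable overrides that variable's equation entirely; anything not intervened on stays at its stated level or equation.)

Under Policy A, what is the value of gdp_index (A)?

297

Policy A (X := 135):
  X = 135
  M = 62
  A = -24 + 135 + 3·62 = 297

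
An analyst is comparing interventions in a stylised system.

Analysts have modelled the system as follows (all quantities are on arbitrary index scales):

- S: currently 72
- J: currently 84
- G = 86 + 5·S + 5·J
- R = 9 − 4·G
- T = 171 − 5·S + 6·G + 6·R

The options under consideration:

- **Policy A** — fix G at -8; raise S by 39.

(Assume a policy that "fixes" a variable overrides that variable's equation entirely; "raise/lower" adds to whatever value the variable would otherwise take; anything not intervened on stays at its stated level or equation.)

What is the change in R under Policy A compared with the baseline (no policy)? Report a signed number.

3496

Baseline:
  S = 72
  J = 84
  G = 86 + 5·72 + 5·84 = 866
  R = 9 − 4·866 = -3455
Policy A (G := -8, S + 39):
  S = 72 + 39 = 111
  J = 84
  G = -8
  R = 9 − 4·(-8) = 41
Change in R: 41 − (-3455) = 3496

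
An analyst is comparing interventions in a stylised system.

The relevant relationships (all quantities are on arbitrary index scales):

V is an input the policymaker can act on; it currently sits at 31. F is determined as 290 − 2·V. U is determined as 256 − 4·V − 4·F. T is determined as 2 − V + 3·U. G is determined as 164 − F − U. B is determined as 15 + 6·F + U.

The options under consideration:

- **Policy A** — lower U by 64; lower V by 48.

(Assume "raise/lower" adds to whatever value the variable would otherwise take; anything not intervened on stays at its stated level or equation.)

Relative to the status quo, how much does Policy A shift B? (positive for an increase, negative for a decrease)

320

Baseline:
  V = 31
  F = 290 − 2·31 = 228
  U = 256 − 4·31 − 4·228 = -780
  B = 15 + 6·228 + (-780) = 603
Policy A (U − 64, V − 48):
  V = 31 − 48 = -17
  F = 290 − 2·(-17) = 324
  U = 256 − 4·(-17) − 4·324 (−64 from intervention) = -1036
  B = 15 + 6·324 + (-1036) = 923
Change in B: 923 − 603 = 320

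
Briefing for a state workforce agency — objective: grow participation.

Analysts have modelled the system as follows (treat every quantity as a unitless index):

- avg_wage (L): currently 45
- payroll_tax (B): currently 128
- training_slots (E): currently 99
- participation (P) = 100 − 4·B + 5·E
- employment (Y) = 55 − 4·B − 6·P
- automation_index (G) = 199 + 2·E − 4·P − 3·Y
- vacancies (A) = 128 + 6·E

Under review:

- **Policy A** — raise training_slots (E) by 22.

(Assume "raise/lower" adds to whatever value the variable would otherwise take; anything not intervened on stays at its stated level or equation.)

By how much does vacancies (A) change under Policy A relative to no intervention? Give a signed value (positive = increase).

Baseline:
  E = 99
  A = 128 + 6·99 = 722
Policy A (E + 22):
  E = 99 + 22 = 121
  A = 128 + 6·121 = 854
Change in A: 854 − 722 = 132

132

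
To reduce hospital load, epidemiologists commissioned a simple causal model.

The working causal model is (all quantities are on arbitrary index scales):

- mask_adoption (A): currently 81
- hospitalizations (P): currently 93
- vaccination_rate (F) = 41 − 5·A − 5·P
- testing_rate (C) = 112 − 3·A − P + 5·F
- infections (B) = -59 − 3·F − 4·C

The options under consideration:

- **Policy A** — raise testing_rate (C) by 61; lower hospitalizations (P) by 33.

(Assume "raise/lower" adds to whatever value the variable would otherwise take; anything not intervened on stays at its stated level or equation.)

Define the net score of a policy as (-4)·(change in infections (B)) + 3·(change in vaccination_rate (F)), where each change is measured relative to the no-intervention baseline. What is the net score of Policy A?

17179

Baseline:
  A = 81
  P = 93
  F = 41 − 5·81 − 5·93 = -829
  C = 112 − 3·81 − 93 + 5·(-829) = -4369
  B = -59 − 3·(-829) − 4·(-4369) = 19904
Policy A (C + 61, P − 33):
  A = 81
  P = 93 − 33 = 60
  F = 41 − 5·81 − 5·60 = -664
  C = 112 − 3·81 − 60 + 5·(-664) (+61 from intervention) = -3450
  B = -59 − 3·(-664) − 4·(-3450) = 15733
ΔB = 15733 − 19904 = -4171; ΔF = -664 − (-829) = 165
Score = (-4)·(-4171) + 3·165 = 17179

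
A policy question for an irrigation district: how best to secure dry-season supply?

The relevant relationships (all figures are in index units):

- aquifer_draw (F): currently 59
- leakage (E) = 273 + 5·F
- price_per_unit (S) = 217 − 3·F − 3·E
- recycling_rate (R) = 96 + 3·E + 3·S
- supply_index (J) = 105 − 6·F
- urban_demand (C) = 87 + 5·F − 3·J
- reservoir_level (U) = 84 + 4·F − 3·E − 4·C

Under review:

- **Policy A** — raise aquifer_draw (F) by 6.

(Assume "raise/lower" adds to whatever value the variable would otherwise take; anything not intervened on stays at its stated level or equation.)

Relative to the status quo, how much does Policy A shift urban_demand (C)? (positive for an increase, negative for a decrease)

Baseline:
  F = 59
  J = 105 − 6·59 = -249
  C = 87 + 5·59 − 3·(-249) = 1129
Policy A (F + 6):
  F = 59 + 6 = 65
  J = 105 − 6·65 = -285
  C = 87 + 5·65 − 3·(-285) = 1267
Change in C: 1267 − 1129 = 138

138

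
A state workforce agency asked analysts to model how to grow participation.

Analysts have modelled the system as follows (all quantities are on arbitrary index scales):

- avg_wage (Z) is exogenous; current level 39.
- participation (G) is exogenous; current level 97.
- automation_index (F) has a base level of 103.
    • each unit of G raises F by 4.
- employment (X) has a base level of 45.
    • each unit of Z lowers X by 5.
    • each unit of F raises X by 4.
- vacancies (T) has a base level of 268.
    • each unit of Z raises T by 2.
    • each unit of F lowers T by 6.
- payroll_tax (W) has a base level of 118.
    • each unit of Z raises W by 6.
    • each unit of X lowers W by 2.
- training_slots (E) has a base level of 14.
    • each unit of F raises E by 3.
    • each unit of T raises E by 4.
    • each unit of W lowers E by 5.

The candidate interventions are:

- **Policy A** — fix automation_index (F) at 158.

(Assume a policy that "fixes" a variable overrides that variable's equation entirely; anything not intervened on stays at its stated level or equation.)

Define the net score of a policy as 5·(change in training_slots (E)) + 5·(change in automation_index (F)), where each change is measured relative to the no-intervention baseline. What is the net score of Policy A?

-33300

Baseline:
  Z = 39
  G = 97
  F = 103 + 4·97 = 491
  X = 45 − 5·39 + 4·491 = 1814
  T = 268 + 2·39 − 6·491 = -2600
  W = 118 + 6·39 − 2·1814 = -3276
  E = 14 + 3·491 + 4·(-2600) − 5·(-3276) = 7467
Policy A (F := 158):
  Z = 39
  G = 97
  F = 158
  X = 45 − 5·39 + 4·158 = 482
  T = 268 + 2·39 − 6·158 = -602
  W = 118 + 6·39 − 2·482 = -612
  E = 14 + 3·158 + 4·(-602) − 5·(-612) = 1140
ΔE = 1140 − 7467 = -6327; ΔF = 158 − 491 = -333
Score = 5·(-6327) + 5·(-333) = -33300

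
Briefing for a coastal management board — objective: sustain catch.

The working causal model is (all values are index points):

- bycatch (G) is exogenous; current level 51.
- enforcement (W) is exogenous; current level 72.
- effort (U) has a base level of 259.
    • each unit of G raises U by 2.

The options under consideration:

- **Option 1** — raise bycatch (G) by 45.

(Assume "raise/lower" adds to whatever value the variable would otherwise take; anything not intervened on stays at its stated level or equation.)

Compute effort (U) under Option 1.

Option 1 (G + 45):
  G = 51 + 45 = 96
  U = 259 + 2·96 = 451

451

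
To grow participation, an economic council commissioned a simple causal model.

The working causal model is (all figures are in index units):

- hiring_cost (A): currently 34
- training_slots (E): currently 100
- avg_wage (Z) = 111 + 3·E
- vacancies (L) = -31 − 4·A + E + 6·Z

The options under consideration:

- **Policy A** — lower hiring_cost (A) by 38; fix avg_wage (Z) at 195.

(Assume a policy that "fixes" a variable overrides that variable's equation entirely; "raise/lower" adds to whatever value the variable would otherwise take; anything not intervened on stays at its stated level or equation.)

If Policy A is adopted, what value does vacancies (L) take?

Policy A (A − 38, Z := 195):
  A = 34 − 38 = -4
  E = 100
  Z = 195
  L = -31 − 4·(-4) + 100 + 6·195 = 1255

1255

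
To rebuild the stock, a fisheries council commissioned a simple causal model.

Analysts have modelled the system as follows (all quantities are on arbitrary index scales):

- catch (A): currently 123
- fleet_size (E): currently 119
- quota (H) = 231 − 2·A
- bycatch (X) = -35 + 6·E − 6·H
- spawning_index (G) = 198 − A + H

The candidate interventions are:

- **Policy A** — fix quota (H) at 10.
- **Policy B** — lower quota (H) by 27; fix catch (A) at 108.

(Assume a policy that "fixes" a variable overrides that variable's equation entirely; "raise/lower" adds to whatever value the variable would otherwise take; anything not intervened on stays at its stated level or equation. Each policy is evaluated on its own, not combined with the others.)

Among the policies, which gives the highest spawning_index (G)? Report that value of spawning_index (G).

85

Policy A (H := 10):
  A = 123
  H = 10
  G = 198 − 123 + 10 = 85
Policy B (H − 27, A := 108):
  A = 108
  H = 231 − 2·108 (−27 from intervention) = -12
  G = 198 − 108 + (-12) = 78
Comparing — Policy A: G=85, Policy B: G=78. Highest is 85 (Policy A).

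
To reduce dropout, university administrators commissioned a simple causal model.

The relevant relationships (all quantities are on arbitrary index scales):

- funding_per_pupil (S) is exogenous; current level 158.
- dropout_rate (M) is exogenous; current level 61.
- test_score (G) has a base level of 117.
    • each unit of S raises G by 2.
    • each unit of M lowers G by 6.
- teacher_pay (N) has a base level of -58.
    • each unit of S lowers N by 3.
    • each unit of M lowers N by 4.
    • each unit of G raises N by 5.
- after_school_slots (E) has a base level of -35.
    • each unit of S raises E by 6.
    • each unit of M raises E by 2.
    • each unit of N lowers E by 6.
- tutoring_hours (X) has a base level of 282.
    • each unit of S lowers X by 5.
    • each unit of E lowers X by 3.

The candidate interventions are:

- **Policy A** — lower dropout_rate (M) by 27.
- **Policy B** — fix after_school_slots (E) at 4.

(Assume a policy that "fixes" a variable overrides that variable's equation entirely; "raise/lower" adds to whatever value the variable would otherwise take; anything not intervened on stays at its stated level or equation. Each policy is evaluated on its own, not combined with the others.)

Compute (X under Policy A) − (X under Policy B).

Policy A (M − 27):
  S = 158
  M = 61 − 27 = 34
  G = 117 + 2·158 − 6·34 = 229
  N = -58 − 3·158 − 4·34 + 5·229 = 477
  E = -35 + 6·158 + 2·34 − 6·477 = -1881
  X = 282 − 5·158 − 3·(-1881) = 5135
Policy B (E := 4):
  S = 158
  M = 61
  G = 117 + 2·158 − 6·61 = 67
  N = -58 − 3·158 − 4·61 + 5·67 = -441
  E = 4
  X = 282 − 5·158 − 3·4 = -520
X: 5135 − (-520) = 5655

5655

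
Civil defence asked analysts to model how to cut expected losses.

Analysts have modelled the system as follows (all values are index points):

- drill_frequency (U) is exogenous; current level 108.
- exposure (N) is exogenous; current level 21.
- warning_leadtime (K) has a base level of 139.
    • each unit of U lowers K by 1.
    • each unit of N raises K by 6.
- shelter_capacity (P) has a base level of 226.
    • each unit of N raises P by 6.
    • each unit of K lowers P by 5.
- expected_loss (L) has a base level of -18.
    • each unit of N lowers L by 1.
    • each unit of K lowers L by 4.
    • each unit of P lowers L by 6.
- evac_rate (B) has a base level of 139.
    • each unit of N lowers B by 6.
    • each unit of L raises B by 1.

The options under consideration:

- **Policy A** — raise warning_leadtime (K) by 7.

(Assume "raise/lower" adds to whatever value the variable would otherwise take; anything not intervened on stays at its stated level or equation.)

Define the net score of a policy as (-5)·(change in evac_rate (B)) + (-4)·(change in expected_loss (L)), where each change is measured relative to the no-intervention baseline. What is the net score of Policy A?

Baseline:
  U = 108
  N = 21
  K = 139 − 108 + 6·21 = 157
  P = 226 + 6·21 − 5·157 = -433
  L = -18 − 21 − 4·157 − 6·(-433) = 1931
  B = 139 − 6·21 + 1931 = 1944
Policy A (K + 7):
  U = 108
  N = 21
  K = 139 − 108 + 6·21 (+7 from intervention) = 164
  P = 226 + 6·21 − 5·164 = -468
  L = -18 − 21 − 4·164 − 6·(-468) = 2113
  B = 139 − 6·21 + 2113 = 2126
ΔB = 2126 − 1944 = 182; ΔL = 2113 − 1931 = 182
Score = (-5)·182 + (-4)·182 = -1638

-1638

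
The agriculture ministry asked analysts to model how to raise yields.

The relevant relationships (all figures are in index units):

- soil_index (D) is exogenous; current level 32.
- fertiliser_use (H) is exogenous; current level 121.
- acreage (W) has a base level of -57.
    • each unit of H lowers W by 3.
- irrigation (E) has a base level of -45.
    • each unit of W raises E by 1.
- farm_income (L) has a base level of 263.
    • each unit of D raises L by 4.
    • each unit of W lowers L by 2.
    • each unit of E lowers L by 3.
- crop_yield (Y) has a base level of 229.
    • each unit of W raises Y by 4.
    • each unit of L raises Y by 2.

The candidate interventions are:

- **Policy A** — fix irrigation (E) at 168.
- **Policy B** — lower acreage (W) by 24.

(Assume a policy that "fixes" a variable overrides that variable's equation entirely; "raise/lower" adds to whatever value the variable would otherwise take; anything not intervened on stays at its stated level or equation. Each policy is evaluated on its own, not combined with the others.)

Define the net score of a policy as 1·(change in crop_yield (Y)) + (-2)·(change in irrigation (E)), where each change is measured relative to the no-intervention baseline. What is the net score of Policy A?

-5064

Baseline:
  D = 32
  H = 121
  W = -57 − 3·121 = -420
  E = -45 + (-420) = -465
  L = 263 + 4·32 − 2·(-420) − 3·(-465) = 2626
  Y = 229 + 4·(-420) + 2·2626 = 3801
Policy A (E := 168):
  D = 32
  H = 121
  W = -57 − 3·121 = -420
  E = 168
  L = 263 + 4·32 − 2·(-420) − 3·168 = 727
  Y = 229 + 4·(-420) + 2·727 = 3
ΔY = 3 − 3801 = -3798; ΔE = 168 − (-465) = 633
Score = 1·(-3798) + (-2)·633 = -5064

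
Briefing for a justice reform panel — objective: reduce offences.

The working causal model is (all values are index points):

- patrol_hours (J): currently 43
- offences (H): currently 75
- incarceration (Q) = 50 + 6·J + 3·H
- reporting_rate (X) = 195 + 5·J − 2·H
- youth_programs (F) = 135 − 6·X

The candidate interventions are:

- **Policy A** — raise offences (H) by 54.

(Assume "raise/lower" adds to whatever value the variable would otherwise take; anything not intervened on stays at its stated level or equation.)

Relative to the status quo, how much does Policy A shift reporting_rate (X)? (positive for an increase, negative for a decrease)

Baseline:
  J = 43
  H = 75
  X = 195 + 5·43 − 2·75 = 260
Policy A (H + 54):
  J = 43
  H = 75 + 54 = 129
  X = 195 + 5·43 − 2·129 = 152
Change in X: 152 − 260 = -108

-108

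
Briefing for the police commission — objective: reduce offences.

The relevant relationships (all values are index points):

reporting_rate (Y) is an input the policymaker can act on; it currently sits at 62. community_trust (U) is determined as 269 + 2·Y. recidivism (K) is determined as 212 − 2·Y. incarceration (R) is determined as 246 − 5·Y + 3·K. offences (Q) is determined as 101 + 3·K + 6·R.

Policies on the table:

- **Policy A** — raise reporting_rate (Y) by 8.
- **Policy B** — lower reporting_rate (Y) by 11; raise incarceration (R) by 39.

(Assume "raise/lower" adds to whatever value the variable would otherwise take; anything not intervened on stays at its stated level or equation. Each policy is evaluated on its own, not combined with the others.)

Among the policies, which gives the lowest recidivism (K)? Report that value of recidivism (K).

72

Policy A (Y + 8):
  Y = 62 + 8 = 70
  K = 212 − 2·70 = 72
Policy B (Y − 11, R + 39):
  Y = 62 − 11 = 51
  K = 212 − 2·51 = 110
Comparing — Policy A: K=72, Policy B: K=110. Lowest is 72 (Policy A).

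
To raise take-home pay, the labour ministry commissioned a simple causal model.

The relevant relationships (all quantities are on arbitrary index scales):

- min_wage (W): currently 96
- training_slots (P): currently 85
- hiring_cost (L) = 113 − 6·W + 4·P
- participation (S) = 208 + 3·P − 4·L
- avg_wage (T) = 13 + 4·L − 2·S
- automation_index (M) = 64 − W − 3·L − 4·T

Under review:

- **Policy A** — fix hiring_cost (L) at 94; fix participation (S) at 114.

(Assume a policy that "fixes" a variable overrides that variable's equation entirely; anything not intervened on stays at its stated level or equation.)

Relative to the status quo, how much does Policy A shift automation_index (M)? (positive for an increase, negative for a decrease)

-10851

Baseline:
  W = 96
  P = 85
  L = 113 − 6·96 + 4·85 = -123
  S = 208 + 3·85 − 4·(-123) = 955
  T = 13 + 4·(-123) − 2·955 = -2389
  M = 64 − 96 − 3·(-123) − 4·(-2389) = 9893
Policy A (L := 94, S := 114):
  W = 96
  P = 85
  L = 94
  S = 114
  T = 13 + 4·94 − 2·114 = 161
  M = 64 − 96 − 3·94 − 4·161 = -958
Change in M: -958 − 9893 = -10851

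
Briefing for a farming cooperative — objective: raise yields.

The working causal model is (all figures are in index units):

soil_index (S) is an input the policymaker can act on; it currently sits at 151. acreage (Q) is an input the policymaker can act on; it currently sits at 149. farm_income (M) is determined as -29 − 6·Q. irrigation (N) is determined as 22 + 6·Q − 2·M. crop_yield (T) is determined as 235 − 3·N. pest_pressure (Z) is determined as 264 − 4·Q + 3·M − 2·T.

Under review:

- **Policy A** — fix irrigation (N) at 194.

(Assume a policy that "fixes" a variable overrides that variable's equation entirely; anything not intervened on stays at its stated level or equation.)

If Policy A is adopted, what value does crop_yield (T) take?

Policy A (N := 194):
  Q = 149
  M = -29 − 6·149 = -923
  N = 194
  T = 235 − 3·194 = -347

-347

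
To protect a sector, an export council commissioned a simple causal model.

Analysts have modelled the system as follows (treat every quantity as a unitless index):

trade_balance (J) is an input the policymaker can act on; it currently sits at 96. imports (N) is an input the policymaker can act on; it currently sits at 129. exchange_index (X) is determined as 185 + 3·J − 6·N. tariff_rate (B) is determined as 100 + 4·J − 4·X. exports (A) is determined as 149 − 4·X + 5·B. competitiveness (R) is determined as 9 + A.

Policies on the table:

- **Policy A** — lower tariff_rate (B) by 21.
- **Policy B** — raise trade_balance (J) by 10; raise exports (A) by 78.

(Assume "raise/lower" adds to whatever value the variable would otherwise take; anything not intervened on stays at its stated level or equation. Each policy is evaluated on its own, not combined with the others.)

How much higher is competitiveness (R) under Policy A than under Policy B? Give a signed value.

Policy A (B − 21):
  J = 96
  N = 129
  X = 185 + 3·96 − 6·129 = -301
  B = 100 + 4·96 − 4·(-301) (−21 from intervention) = 1667
  A = 149 − 4·(-301) + 5·1667 = 9688
  R = 9 + 9688 = 9697
Policy B (J + 10, A + 78):
  J = 96 + 10 = 106
  N = 129
  X = 185 + 3·106 − 6·129 = -271
  B = 100 + 4·106 − 4·(-271) = 1608
  A = 149 − 4·(-271) + 5·1608 (+78 from intervention) = 9351
  R = 9 + 9351 = 9360
R: 9697 − 9360 = 337

337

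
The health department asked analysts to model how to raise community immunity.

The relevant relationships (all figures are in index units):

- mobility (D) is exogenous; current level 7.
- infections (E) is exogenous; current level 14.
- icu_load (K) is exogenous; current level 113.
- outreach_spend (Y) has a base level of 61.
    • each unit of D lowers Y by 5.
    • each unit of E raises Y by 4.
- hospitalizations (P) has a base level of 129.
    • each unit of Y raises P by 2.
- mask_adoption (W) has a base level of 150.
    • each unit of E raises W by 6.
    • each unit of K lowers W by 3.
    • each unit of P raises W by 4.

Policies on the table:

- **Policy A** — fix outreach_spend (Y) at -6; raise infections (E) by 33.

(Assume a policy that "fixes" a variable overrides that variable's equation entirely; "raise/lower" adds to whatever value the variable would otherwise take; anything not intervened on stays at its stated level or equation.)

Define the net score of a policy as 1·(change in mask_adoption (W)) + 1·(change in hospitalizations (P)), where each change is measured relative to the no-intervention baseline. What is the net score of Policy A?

Baseline:
  D = 7
  E = 14
  K = 113
  Y = 61 − 5·7 + 4·14 = 82
  P = 129 + 2·82 = 293
  W = 150 + 6·14 − 3·113 + 4·293 = 1067
Policy A (Y := -6, E + 33):
  D = 7
  E = 14 + 33 = 47
  K = 113
  Y = -6
  P = 129 + 2·(-6) = 117
  W = 150 + 6·47 − 3·113 + 4·117 = 561
ΔW = 561 − 1067 = -506; ΔP = 117 − 293 = -176
Score = 1·(-506) + 1·(-176) = -682

-682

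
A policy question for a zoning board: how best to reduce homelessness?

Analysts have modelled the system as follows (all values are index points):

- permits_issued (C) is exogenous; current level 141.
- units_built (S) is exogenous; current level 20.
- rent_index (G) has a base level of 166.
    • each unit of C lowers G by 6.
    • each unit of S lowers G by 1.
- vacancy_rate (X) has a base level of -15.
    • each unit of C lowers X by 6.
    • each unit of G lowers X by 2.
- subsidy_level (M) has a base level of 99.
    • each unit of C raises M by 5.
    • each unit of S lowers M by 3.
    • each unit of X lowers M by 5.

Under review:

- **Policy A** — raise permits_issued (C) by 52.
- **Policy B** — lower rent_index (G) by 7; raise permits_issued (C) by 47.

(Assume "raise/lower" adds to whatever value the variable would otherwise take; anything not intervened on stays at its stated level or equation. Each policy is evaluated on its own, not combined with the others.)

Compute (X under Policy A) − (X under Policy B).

16

Policy A (C + 52):
  C = 141 + 52 = 193
  S = 20
  G = 166 − 6·193 − 20 = -1012
  X = -15 − 6·193 − 2·(-1012) = 851
Policy B (G − 7, C + 47):
  C = 141 + 47 = 188
  S = 20
  G = 166 − 6·188 − 20 (−7 from intervention) = -989
  X = -15 − 6·188 − 2·(-989) = 835
X: 851 − 835 = 16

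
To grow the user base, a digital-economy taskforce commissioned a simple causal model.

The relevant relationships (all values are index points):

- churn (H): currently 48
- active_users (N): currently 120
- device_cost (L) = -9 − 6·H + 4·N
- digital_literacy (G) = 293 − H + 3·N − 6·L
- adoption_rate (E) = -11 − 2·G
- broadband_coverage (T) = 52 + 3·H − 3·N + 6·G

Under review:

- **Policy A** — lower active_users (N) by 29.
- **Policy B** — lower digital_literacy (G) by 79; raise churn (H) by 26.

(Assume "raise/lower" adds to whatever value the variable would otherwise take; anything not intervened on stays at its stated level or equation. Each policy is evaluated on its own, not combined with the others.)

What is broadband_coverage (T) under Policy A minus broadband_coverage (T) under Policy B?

Policy A (N − 29):
  H = 48
  N = 120 − 29 = 91
  L = -9 − 6·48 + 4·91 = 67
  G = 293 − 48 + 3·91 − 6·67 = 116
  T = 52 + 3·48 − 3·91 + 6·116 = 619
Policy B (G − 79, H + 26):
  H = 48 + 26 = 74
  N = 120
  L = -9 − 6·74 + 4·120 = 27
  G = 293 − 74 + 3·120 − 6·27 (−79 from intervention) = 338
  T = 52 + 3·74 − 3·120 + 6·338 = 1942
T: 619 − 1942 = -1323

-1323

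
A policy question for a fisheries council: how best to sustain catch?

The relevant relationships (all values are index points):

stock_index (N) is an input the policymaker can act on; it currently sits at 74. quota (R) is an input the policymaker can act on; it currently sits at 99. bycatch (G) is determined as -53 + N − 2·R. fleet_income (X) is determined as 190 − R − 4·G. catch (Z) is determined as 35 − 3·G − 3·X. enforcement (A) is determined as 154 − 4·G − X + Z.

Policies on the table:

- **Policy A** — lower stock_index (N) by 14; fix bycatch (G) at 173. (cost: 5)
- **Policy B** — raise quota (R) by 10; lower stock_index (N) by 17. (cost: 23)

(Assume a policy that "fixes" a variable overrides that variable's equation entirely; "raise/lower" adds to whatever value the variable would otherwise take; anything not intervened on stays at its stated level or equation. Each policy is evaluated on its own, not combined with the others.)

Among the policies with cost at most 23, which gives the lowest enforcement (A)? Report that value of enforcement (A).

Policy A (N − 14, G := 173):
  N = 74 − 14 = 60
  R = 99
  G = 173
  X = 190 − 99 − 4·173 = -601
  Z = 35 − 3·173 − 3·(-601) = 1319
  A = 154 − 4·173 − (-601) + 1319 = 1382
Policy B (R + 10, N − 17):
  N = 74 − 17 = 57
  R = 99 + 10 = 109
  G = -53 + 57 − 2·109 = -214
  X = 190 − 109 − 4·(-214) = 937
  Z = 35 − 3·(-214) − 3·937 = -2134
  A = 154 − 4·(-214) − 937 + (-2134) = -2061
Comparing — Policy A: A=1382, Policy B: A=-2061. Lowest is -2061 (Policy B).

-2061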